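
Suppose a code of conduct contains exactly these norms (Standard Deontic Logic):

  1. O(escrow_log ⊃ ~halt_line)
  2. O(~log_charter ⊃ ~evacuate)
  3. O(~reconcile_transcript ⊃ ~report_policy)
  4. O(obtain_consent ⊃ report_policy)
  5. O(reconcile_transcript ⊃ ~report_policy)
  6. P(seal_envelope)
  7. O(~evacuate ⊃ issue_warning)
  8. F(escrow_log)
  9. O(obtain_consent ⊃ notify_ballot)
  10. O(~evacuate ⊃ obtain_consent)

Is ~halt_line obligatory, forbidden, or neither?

Neither

Premise 1 is O(escrow_log ⊃ ~halt_line), but O(escrow_log) is not derivable from the premises, so it does not yield O(~halt_line).
No premise or chain of K-axiom applications forces O(~halt_line), and none forces O(halt_line). So ~halt_line is neither obligatory nor forbidden under these norms.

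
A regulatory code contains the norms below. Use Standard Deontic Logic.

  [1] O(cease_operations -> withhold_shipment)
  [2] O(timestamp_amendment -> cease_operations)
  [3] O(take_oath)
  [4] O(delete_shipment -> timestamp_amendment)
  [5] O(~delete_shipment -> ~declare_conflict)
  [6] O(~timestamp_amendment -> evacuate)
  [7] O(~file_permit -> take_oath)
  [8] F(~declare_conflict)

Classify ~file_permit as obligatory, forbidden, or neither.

Neither

Premise 7 is O(~file_permit -> take_oath); even if O(take_oath) held, inferring O(~file_permit) would be affirming the consequent — invalid.
No premise or chain of K-axiom applications forces O(~file_permit), and none forces O(file_permit). So ~file_permit is neither obligatory nor forbidden under these norms.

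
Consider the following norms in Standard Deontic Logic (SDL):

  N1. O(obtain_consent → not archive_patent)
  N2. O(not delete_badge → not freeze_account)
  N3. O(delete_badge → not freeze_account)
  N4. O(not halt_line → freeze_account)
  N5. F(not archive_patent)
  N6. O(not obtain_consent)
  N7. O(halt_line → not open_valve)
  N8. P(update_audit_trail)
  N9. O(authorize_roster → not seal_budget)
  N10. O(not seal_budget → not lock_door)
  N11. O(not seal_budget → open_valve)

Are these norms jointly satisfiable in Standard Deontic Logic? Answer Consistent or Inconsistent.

Consistent

Premise 1 is O(obtain_consent → not archive_patent), but O(obtain_consent) is not derivable from the premises, so it does not yield O(not archive_patent).
So O(not archive_patent) is not derivable, and the apparent clash with O(archive_patent) does not arise.
A world satisfying every obligation exists (e.g. archive_patent=true, authorize_roster=false, delete_badge=false, freeze_account=false, halt_line=true, lock_door=false, obtain_consent=false, open_valve=false, seal_budget=true, update_audit_trail=false); no atom is both obligatory and forbidden, so the set is consistent.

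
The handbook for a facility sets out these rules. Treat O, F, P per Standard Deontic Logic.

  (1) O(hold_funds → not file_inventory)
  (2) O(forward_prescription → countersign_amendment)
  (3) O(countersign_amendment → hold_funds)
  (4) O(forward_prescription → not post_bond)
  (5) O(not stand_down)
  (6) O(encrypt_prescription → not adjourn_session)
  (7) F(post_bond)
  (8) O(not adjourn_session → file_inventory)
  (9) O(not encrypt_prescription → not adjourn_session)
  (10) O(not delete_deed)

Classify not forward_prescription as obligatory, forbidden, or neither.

Obligatory

Premises 9 and 6 cover both cases: O(not encrypt_prescription → not adjourn_session) and O(encrypt_prescription → not adjourn_session). Since not encrypt_prescription ∨ encrypt_prescription is a tautology, O(not adjourn_session) follows.
Premise 8 is O(not adjourn_session → file_inventory); since O(not adjourn_session), deontic closure gives O(file_inventory).
Premise 1, O(hold_funds → not file_inventory), contraposes to O(file_inventory → not hold_funds); with O(file_inventory) we get O(not hold_funds).
The contrapositive of premise 3 (O(countersign_amendment → hold_funds)) is O(not hold_funds → not countersign_amendment), and O(not hold_funds) is already established, so O(not countersign_amendment).
Premise 2 is O(forward_prescription → countersign_amendment); contrapositively O(not countersign_amendment → not forward_prescription). Since O(not countersign_amendment) holds, K gives O(not forward_prescription).
Premises 4, 5, 7, 10 do not contribute to this derivation.
Hence not forward_prescription is obligatory.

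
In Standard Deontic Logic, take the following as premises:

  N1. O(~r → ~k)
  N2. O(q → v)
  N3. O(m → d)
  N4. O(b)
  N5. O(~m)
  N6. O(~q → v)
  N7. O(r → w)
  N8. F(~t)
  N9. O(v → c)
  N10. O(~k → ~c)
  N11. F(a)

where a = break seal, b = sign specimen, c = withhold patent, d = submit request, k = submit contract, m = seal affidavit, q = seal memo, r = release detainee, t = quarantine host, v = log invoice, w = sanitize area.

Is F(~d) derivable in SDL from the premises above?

No

Premise 3 is O(m → d), but O(m) is not derivable from the premises, so it does not yield O(d).
No other premise forces O(d). An ideal world satisfying every premise can still have ~d true, so F(~d) is not derivable.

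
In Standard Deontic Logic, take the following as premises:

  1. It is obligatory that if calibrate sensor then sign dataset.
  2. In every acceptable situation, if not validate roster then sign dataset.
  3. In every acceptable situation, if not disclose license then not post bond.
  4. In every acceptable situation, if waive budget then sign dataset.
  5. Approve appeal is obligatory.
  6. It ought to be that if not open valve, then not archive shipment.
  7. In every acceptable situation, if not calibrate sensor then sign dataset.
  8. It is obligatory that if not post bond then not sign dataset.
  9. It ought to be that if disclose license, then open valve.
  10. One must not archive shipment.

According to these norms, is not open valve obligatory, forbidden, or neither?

By case analysis on calibrate_sensor: premise 1 gives O(calibrate_sensor → sign_dataset) and premise 7 gives O(¬calibrate_sensor → sign_dataset), so O(sign_dataset) either way.
Premise 8, O(¬post_bond → ¬sign_dataset), contraposes to O(sign_dataset → post_bond); with O(sign_dataset) we get O(post_bond).
The contrapositive of premise 3 (O(¬disclose_license → ¬post_bond)) is O(post_bond → disclose_license), and O(post_bond) is already established, so O(disclose_license).
Applying K to premise 9 (O(disclose_license → open_valve)) and O(disclose_license) yields O(open_valve).
Premises 2, 4, 5, 6, 10 do not contribute to this derivation.
Thus O(open_valve), which is F(¬open_valve): ¬open_valve is forbidden.

Forbidden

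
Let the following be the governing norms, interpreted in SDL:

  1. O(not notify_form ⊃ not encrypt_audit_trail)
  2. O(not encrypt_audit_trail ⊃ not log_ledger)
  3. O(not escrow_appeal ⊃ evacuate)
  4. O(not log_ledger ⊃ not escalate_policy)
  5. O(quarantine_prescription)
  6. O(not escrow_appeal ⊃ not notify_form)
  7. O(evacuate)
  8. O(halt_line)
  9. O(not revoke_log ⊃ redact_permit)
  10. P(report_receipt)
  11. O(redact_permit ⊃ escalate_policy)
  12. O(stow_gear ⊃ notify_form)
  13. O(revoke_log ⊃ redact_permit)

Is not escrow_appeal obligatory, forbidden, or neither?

Forbidden

By case analysis on not revoke_log: premise 9 gives O(not revoke_log ⊃ redact_permit) and premise 13 gives O(revoke_log ⊃ redact_permit), so O(redact_permit) either way.
From O(redact_permit) and premise 11, O(redact_permit ⊃ escalate_policy), we obtain O(escalate_policy).
Premise 4, O(not log_ledger ⊃ not escalate_policy), contraposes to O(escalate_policy ⊃ log_ledger); with O(escalate_policy) we get O(log_ledger).
Premise 2 is O(not encrypt_audit_trail ⊃ not log_ledger); contrapositively O(log_ledger ⊃ encrypt_audit_trail). Since O(log_ledger) holds, K gives O(encrypt_audit_trail).
The contrapositive of premise 1 (O(not notify_form ⊃ not encrypt_audit_trail)) is O(encrypt_audit_trail ⊃ notify_form), and O(encrypt_audit_trail) is already established, so O(notify_form).
The contrapositive of premise 6 (O(not escrow_appeal ⊃ not notify_form)) is O(notify_form ⊃ escrow_appeal), and O(notify_form) is already established, so O(escrow_appeal).
Premises 3, 5, 7, 8, 10, 12 do not contribute to this derivation.
Thus O(escrow_appeal), which is F(not escrow_appeal): not escrow_appeal is forbidden.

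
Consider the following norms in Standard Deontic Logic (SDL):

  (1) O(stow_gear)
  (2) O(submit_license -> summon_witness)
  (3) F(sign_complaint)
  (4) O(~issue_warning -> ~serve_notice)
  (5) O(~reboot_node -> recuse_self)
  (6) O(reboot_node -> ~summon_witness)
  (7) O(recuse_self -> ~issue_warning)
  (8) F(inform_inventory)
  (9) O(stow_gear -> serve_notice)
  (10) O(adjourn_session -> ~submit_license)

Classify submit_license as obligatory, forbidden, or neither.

Premise 1 states O(stow_gear) outright.
From O(stow_gear) and premise 9, O(stow_gear -> serve_notice), we obtain O(serve_notice).
The contrapositive of premise 4 (O(~issue_warning -> ~serve_notice)) is O(serve_notice -> issue_warning), and O(serve_notice) is already established, so O(issue_warning).
Premise 7 is O(recuse_self -> ~issue_warning); contrapositively O(issue_warning -> ~recuse_self). Since O(issue_warning) holds, K gives O(~recuse_self).
Premise 5 is O(~reboot_node -> recuse_self); contrapositively O(~recuse_self -> reboot_node). Since O(~recuse_self) holds, K gives O(reboot_node).
With premise 6, O(reboot_node -> ~summon_witness), the K-axiom yields O(~summon_witness).
The contrapositive of premise 2 (O(submit_license -> summon_witness)) is O(~summon_witness -> ~submit_license), and O(~summon_witness) is already established, so O(~submit_license).
Premises 3, 8, 10 do not contribute to this derivation.
Thus O(~submit_license), which is F(submit_license): submit_license is forbidden.

Forbidden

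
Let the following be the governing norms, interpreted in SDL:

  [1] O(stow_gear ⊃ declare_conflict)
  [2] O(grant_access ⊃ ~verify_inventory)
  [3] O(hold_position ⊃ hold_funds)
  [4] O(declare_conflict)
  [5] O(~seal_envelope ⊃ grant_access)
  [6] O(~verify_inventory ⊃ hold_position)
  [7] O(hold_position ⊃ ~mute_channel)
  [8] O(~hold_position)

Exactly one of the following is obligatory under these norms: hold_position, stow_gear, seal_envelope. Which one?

Premise 8 states O(~hold_position) outright.
The contrapositive of premise 6 (O(~verify_inventory ⊃ hold_position)) is O(~hold_position ⊃ verify_inventory), and O(~hold_position) is already established, so O(verify_inventory).
Premise 2, O(grant_access ⊃ ~verify_inventory), contraposes to O(verify_inventory ⊃ ~grant_access); with O(verify_inventory) we get O(~grant_access).
The contrapositive of premise 5 (O(~seal_envelope ⊃ grant_access)) is O(~grant_access ⊃ seal_envelope), and O(~grant_access) is already established, so O(seal_envelope).
So O(seal_envelope) holds — seal_envelope is obligatory. None of the other listed options is made obligatory by any chain of premises.

seal_envelope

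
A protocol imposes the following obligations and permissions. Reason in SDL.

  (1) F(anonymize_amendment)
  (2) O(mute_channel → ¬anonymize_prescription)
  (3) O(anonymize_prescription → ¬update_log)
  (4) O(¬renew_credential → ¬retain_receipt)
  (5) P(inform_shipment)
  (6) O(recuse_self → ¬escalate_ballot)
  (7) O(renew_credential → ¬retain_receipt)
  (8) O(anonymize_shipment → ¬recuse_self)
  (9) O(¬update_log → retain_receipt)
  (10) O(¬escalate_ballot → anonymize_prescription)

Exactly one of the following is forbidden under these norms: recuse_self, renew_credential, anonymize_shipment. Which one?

Premises 7 and 4 cover both cases: O(renew_credential → ¬retain_receipt) and O(¬renew_credential → ¬retain_receipt). Since renew_credential ∨ ¬renew_credential is a tautology, O(¬retain_receipt) follows.
Premise 9 is O(¬update_log → retain_receipt); contrapositively O(¬retain_receipt → update_log). Since O(¬retain_receipt) holds, K gives O(update_log).
Premise 3 is O(anonymize_prescription → ¬update_log); contrapositively O(update_log → ¬anonymize_prescription). Since O(update_log) holds, K gives O(¬anonymize_prescription).
Premise 10, O(¬escalate_ballot → anonymize_prescription), contraposes to O(¬anonymize_prescription → escalate_ballot); with O(¬anonymize_prescription) we get O(escalate_ballot).
Premise 6, O(recuse_self → ¬escalate_ballot), contraposes to O(escalate_ballot → ¬recuse_self); with O(escalate_ballot) we get O(¬recuse_self).
So O(¬recuse_self) holds, i.e. recuse_self is forbidden. None of the other listed options is forbidden under the premises.

recuse_self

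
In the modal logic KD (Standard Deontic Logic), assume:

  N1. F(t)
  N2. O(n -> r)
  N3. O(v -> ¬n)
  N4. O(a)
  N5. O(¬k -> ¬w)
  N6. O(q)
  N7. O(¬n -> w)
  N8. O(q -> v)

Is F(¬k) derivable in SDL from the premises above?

Yes

Premise 6 gives O(q).
Premise 8 is O(q -> v); since O(q), deontic closure gives O(v).
Premise 3 is O(v -> ¬n); since O(v), deontic closure gives O(¬n).
With premise 7, O(¬n -> w), the K-axiom yields O(w).
The contrapositive of premise 5 (O(¬k -> ¬w)) is O(w -> k), and O(w) is already established, so O(k).
Premises 1, 2, 4 do not contribute to this derivation.
So O(k) holds, i.e. F(¬k). The claim follows.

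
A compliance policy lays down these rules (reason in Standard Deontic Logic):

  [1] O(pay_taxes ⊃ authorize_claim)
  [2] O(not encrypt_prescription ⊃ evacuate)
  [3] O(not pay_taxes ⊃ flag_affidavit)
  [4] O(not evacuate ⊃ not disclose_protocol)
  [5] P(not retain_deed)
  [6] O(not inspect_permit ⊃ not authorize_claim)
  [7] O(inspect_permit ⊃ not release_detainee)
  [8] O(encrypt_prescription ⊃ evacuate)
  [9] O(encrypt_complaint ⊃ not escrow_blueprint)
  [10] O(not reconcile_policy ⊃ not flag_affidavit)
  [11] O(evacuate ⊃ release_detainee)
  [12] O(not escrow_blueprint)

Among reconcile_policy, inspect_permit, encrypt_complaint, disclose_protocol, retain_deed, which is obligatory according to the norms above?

Premises 2 and 8 are O(not encrypt_prescription ⊃ evacuate) and O(encrypt_prescription ⊃ evacuate); every ideal world satisfies not encrypt_prescription or encrypt_prescription, so in either case evacuate holds — hence O(evacuate).
From O(evacuate) and premise 11, O(evacuate ⊃ release_detainee), we obtain O(release_detainee).
Premise 7 is O(inspect_permit ⊃ not release_detainee); contrapositively O(release_detainee ⊃ not inspect_permit). Since O(release_detainee) holds, K gives O(not inspect_permit).
With premise 6, O(not inspect_permit ⊃ not authorize_claim), the K-axiom yields O(not authorize_claim).
The contrapositive of premise 1 (O(pay_taxes ⊃ authorize_claim)) is O(not authorize_claim ⊃ not pay_taxes), and O(not authorize_claim) is already established, so O(not pay_taxes).
Applying K to premise 3 (O(not pay_taxes ⊃ flag_affidavit)) and O(not pay_taxes) yields O(flag_affidavit).
The contrapositive of premise 10 (O(not reconcile_policy ⊃ not flag_affidavit)) is O(flag_affidavit ⊃ reconcile_policy), and O(flag_affidavit) is already established, so O(reconcile_policy).
So O(reconcile_policy) holds — reconcile_policy is obligatory. None of the other listed options is made obligatory by any chain of premises.

reconcile_policy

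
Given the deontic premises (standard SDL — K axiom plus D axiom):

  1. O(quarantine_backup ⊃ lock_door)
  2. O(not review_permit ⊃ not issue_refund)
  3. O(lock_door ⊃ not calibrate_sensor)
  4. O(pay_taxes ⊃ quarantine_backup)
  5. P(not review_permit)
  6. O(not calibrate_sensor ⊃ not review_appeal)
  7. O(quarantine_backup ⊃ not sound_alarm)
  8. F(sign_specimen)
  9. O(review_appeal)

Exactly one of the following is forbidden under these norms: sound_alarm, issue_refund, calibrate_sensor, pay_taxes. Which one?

From premise 9 we have O(review_appeal).
Premise 6 is O(not calibrate_sensor ⊃ not review_appeal); contrapositively O(review_appeal ⊃ calibrate_sensor). Since O(review_appeal) holds, K gives O(calibrate_sensor).
Premise 3, O(lock_door ⊃ not calibrate_sensor), contraposes to O(calibrate_sensor ⊃ not lock_door); with O(calibrate_sensor) we get O(not lock_door).
Premise 1 is O(quarantine_backup ⊃ lock_door); contrapositively O(not lock_door ⊃ not quarantine_backup). Since O(not lock_door) holds, K gives O(not quarantine_backup).
Premise 4 is O(pay_taxes ⊃ quarantine_backup); contrapositively O(not quarantine_backup ⊃ not pay_taxes). Since O(not quarantine_backup) holds, K gives O(not pay_taxes).
So O(not pay_taxes) holds, i.e. pay_taxes is forbidden. None of the other listed options is forbidden under the premises.

pay_taxes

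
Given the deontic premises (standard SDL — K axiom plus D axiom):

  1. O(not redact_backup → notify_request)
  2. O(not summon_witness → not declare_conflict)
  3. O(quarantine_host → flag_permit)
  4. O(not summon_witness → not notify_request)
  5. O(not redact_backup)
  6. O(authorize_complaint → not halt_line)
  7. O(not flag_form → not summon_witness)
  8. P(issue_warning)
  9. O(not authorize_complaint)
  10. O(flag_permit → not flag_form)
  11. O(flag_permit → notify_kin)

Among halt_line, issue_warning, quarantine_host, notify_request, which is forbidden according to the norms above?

quarantine_host

Premise 5 gives O(not redact_backup).
With premise 1, O(not redact_backup → notify_request), the K-axiom yields O(notify_request).
The contrapositive of premise 4 (O(not summon_witness → not notify_request)) is O(notify_request → summon_witness), and O(notify_request) is already established, so O(summon_witness).
Premise 7 is O(not flag_form → not summon_witness); contrapositively O(summon_witness → flag_form). Since O(summon_witness) holds, K gives O(flag_form).
The contrapositive of premise 10 (O(flag_permit → not flag_form)) is O(flag_form → not flag_permit), and O(flag_form) is already established, so O(not flag_permit).
Premise 3, O(quarantine_host → flag_permit), contraposes to O(not flag_permit → not quarantine_host); with O(not flag_permit) we get O(not quarantine_host).
So O(not quarantine_host) holds, i.e. quarantine_host is forbidden. None of the other listed options is forbidden under the premises.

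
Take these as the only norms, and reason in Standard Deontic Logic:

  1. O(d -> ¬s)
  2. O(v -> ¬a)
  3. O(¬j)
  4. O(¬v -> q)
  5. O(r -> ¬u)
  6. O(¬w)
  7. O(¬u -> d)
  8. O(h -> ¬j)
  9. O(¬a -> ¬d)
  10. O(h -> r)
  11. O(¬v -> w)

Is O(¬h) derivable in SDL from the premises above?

Yes

Premise 6 gives O(¬w).
Premise 11, O(¬v -> w), contraposes to O(¬w -> v); with O(¬w) we get O(v).
With premise 2, O(v -> ¬a), the K-axiom yields O(¬a).
Applying K to premise 9 (O(¬a -> ¬d)) and O(¬a) yields O(¬d).
The contrapositive of premise 7 (O(¬u -> d)) is O(¬d -> u), and O(¬d) is already established, so O(u).
Premise 5 is O(r -> ¬u); contrapositively O(u -> ¬r). Since O(u) holds, K gives O(¬r).
Premise 10 is O(h -> r); contrapositively O(¬r -> ¬h). Since O(¬r) holds, K gives O(¬h).
Premises 1, 3, 4, 8 do not contribute to this derivation.
So O(¬h) follows.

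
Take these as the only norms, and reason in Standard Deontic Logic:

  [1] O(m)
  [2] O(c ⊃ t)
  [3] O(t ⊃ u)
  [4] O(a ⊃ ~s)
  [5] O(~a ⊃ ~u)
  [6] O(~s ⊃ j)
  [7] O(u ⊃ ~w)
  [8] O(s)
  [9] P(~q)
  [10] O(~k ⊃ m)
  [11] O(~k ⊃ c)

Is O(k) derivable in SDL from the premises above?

From premise 8 we have O(s).
Premise 4 is O(a ⊃ ~s); contrapositively O(s ⊃ ~a). Since O(s) holds, K gives O(~a).
Premise 5 is O(~a ⊃ ~u); since O(~a), deontic closure gives O(~u).
Premise 3 is O(t ⊃ u); contrapositively O(~u ⊃ ~t). Since O(~u) holds, K gives O(~t).
The contrapositive of premise 2 (O(c ⊃ t)) is O(~t ⊃ ~c), and O(~t) is already established, so O(~c).
Premise 11, O(~k ⊃ c), contraposes to O(~c ⊃ k); with O(~c) we get O(k).
Premises 1, 6, 7, 9, 10 do not contribute to this derivation.
So O(k) follows.

Yes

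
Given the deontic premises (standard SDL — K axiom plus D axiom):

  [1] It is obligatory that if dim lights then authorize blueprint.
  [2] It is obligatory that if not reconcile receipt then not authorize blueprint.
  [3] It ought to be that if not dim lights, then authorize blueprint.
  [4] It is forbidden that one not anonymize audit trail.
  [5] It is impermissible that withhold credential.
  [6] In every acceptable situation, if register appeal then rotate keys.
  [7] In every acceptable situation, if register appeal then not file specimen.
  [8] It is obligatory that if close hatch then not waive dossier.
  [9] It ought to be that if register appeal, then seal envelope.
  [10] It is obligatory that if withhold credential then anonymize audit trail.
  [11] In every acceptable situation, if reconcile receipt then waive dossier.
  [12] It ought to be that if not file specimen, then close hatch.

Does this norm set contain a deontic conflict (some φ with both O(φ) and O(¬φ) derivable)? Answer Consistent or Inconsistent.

Consistent

Premise 10 is O(withhold_credential → anonymize_audit_trail); even if O(anonymize_audit_trail) held, inferring O(withhold_credential) would be affirming the consequent — invalid.
So O(withhold_credential) is not derivable, and the apparent clash with O(¬withhold_credential) does not arise.
A world satisfying every obligation exists (e.g. anonymize_audit_trail=true, authorize_blueprint=true, close_hatch=false, dim_lights=false, file_specimen=true, reconcile_receipt=true, register_appeal=false, rotate_keys=false, seal_envelope=false, waive_dossier=true, withhold_credential=false); no atom is both obligatory and forbidden, so the set is consistent.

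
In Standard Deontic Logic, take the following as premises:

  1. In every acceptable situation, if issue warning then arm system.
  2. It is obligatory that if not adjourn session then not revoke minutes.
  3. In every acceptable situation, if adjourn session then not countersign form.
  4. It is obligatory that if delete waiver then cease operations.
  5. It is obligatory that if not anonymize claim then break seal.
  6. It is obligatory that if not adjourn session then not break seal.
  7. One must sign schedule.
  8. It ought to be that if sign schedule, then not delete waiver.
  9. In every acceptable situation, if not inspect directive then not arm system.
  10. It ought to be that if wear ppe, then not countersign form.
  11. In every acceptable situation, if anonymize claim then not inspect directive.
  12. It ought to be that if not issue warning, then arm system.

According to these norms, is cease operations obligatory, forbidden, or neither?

Premise 4 is O(delete_waiver → cease_operations), but O(delete_waiver) is not derivable from the premises, so it does not yield O(cease_operations).
No premise or chain of K-axiom applications forces O(cease_operations), and none forces O(¬cease_operations). So cease_operations is neither obligatory nor forbidden under these norms.

Neither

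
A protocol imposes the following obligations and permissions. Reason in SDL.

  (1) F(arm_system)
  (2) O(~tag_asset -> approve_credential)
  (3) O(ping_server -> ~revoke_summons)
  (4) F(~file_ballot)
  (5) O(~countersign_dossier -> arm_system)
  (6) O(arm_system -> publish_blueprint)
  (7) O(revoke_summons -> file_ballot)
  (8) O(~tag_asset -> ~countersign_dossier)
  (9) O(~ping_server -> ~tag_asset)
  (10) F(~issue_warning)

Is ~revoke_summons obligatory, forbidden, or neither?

Premise 1 is F(arm_system), i.e. O(~arm_system).
Premise 5, O(~countersign_dossier -> arm_system), contraposes to O(~arm_system -> countersign_dossier); with O(~arm_system) we get O(countersign_dossier).
Premise 8, O(~tag_asset -> ~countersign_dossier), contraposes to O(countersign_dossier -> tag_asset); with O(countersign_dossier) we get O(tag_asset).
Premise 9, O(~ping_server -> ~tag_asset), contraposes to O(tag_asset -> ping_server); with O(tag_asset) we get O(ping_server).
Premise 3 is O(ping_server -> ~revoke_summons); since O(ping_server), deontic closure gives O(~revoke_summons).
Premises 2, 4, 6, 7, 10 do not contribute to this derivation.
Hence ~revoke_summons is obligatory.

Obligatory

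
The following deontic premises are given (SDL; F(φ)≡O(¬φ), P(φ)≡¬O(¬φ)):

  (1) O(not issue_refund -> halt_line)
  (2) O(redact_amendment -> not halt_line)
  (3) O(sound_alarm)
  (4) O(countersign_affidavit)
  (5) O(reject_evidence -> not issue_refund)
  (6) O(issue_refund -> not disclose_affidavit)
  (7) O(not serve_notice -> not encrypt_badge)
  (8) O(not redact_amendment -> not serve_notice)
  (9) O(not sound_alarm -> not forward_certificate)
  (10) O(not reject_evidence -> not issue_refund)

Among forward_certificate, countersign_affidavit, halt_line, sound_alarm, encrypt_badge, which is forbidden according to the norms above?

encrypt_badge

Premises 10 and 5 are O(not reject_evidence -> not issue_refund) and O(reject_evidence -> not issue_refund); every ideal world satisfies not reject_evidence or reject_evidence, so in either case not issue_refund holds — hence O(not issue_refund).
Premise 1 is O(not issue_refund -> halt_line); since O(not issue_refund), deontic closure gives O(halt_line).
Premise 2, O(redact_amendment -> not halt_line), contraposes to O(halt_line -> not redact_amendment); with O(halt_line) we get O(not redact_amendment).
Premise 8 is O(not redact_amendment -> not serve_notice); since O(not redact_amendment), deontic closure gives O(not serve_notice).
From O(not serve_notice) and premise 7, O(not serve_notice -> not encrypt_badge), we obtain O(not encrypt_badge).
So O(not encrypt_badge) holds, i.e. encrypt_badge is forbidden. None of the other listed options is forbidden under the premises.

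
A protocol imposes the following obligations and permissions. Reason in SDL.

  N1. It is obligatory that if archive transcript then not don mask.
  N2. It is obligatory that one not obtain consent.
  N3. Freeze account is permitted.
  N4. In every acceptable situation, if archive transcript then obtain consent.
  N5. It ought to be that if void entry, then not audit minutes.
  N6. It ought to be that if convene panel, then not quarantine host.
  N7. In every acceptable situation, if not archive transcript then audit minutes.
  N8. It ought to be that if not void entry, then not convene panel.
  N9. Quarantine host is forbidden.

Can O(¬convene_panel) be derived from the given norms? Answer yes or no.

Yes

Premise 2 states O(¬obtain_consent) outright.
Premise 4 is O(archive_transcript → obtain_consent); contrapositively O(¬obtain_consent → ¬archive_transcript). Since O(¬obtain_consent) holds, K gives O(¬archive_transcript).
Applying K to premise 7 (O(¬archive_transcript → audit_minutes)) and O(¬archive_transcript) yields O(audit_minutes).
Premise 5 is O(void_entry → ¬audit_minutes); contrapositively O(audit_minutes → ¬void_entry). Since O(audit_minutes) holds, K gives O(¬void_entry).
Premise 8 is O(¬void_entry → ¬convene_panel); since O(¬void_entry), deontic closure gives O(¬convene_panel).
Premises 1, 3, 6, 9 do not contribute to this derivation.
So O(¬convene_panel) follows.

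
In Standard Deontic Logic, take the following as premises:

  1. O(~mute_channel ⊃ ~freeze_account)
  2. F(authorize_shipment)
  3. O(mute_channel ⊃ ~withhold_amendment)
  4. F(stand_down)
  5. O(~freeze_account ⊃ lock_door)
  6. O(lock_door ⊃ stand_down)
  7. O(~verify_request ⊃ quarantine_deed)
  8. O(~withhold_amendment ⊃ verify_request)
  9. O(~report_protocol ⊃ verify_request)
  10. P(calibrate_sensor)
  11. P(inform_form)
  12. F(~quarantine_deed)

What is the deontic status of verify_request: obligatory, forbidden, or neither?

Premise 4, F(stand_down), is equivalent to O(~stand_down).
Premise 6, O(lock_door ⊃ stand_down), contraposes to O(~stand_down ⊃ ~lock_door); with O(~stand_down) we get O(~lock_door).
Premise 5 is O(~freeze_account ⊃ lock_door); contrapositively O(~lock_door ⊃ freeze_account). Since O(~lock_door) holds, K gives O(freeze_account).
Premise 1 is O(~mute_channel ⊃ ~freeze_account); contrapositively O(freeze_account ⊃ mute_channel). Since O(freeze_account) holds, K gives O(mute_channel).
Applying K to premise 3 (O(mute_channel ⊃ ~withhold_amendment)) and O(mute_channel) yields O(~withhold_amendment).
From O(~withhold_amendment) and premise 8, O(~withhold_amendment ⊃ verify_request), we obtain O(verify_request).
Premises 2, 7, 9, 10, 11, 12 do not contribute to this derivation.
Hence verify_request is obligatory.

Obligatory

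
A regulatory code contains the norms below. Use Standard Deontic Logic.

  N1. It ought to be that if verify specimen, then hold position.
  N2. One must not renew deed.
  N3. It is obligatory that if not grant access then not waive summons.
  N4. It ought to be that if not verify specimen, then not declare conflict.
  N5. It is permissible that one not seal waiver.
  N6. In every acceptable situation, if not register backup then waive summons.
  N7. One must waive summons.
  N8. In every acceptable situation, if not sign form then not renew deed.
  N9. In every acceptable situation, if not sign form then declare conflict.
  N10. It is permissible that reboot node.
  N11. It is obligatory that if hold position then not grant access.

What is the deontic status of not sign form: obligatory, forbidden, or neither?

Forbidden

From premise 7 we have O(waive_summons).
Premise 3, O(¬grant_access → ¬waive_summons), contraposes to O(waive_summons → grant_access); with O(waive_summons) we get O(grant_access).
The contrapositive of premise 11 (O(hold_position → ¬grant_access)) is O(grant_access → ¬hold_position), and O(grant_access) is already established, so O(¬hold_position).
Premise 1 is O(verify_specimen → hold_position); contrapositively O(¬hold_position → ¬verify_specimen). Since O(¬hold_position) holds, K gives O(¬verify_specimen).
Premise 4 is O(¬verify_specimen → ¬declare_conflict); since O(¬verify_specimen), deontic closure gives O(¬declare_conflict).
Premise 9 is O(¬sign_form → declare_conflict); contrapositively O(¬declare_conflict → sign_form). Since O(¬declare_conflict) holds, K gives O(sign_form).
Premises 2, 5, 6, 8, 10 do not contribute to this derivation.
Thus O(sign_form), which is F(¬sign_form): ¬sign_form is forbidden.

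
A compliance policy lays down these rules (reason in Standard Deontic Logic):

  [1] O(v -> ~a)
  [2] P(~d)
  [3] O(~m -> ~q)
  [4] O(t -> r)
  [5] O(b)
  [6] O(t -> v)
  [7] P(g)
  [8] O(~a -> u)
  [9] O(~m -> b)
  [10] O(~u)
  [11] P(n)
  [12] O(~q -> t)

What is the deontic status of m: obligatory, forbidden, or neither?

From premise 10 we have O(~u).
The contrapositive of premise 8 (O(~a -> u)) is O(~u -> a), and O(~u) is already established, so O(a).
Premise 1, O(v -> ~a), contraposes to O(a -> ~v); with O(a) we get O(~v).
Premise 6, O(t -> v), contraposes to O(~v -> ~t); with O(~v) we get O(~t).
Premise 12, O(~q -> t), contraposes to O(~t -> q); with O(~t) we get O(q).
Premise 3 is O(~m -> ~q); contrapositively O(q -> m). Since O(q) holds, K gives O(m).
Premises 2, 4, 5, 7, 9, 11 do not contribute to this derivation.
Hence m is obligatory.

Obligatory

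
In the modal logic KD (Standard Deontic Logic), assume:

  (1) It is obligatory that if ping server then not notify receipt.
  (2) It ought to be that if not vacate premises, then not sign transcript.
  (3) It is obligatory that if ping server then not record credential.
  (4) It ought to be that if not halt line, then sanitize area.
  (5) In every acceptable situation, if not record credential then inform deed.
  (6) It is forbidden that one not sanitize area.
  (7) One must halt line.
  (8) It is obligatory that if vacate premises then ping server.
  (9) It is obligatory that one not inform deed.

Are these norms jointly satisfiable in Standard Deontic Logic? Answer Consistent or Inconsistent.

Consistent

Premise 4 is O(¬halt_line → sanitize_area); even if O(sanitize_area) held, inferring O(¬halt_line) would be affirming the consequent — invalid.
So O(¬halt_line) is not derivable, and the apparent clash with O(halt_line) does not arise.
A world satisfying every obligation exists (e.g. halt_line=true, inform_deed=false, notify_receipt=false, ping_server=false, record_credential=true, sanitize_area=true, sign_transcript=false, vacate_premises=false); no atom is both obligatory and forbidden, so the set is consistent.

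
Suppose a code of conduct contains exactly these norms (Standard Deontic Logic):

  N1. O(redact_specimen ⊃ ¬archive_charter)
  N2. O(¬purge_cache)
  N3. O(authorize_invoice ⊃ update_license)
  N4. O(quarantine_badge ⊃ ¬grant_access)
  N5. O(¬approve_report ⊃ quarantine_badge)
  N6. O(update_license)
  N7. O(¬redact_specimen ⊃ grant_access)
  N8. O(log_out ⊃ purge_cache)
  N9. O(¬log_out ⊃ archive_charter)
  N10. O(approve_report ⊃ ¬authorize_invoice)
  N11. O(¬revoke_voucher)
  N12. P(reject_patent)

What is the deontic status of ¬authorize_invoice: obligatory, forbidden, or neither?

From premise 2 we have O(¬purge_cache).
Premise 8 is O(log_out ⊃ purge_cache); contrapositively O(¬purge_cache ⊃ ¬log_out). Since O(¬purge_cache) holds, K gives O(¬log_out).
Premise 9 is O(¬log_out ⊃ archive_charter); since O(¬log_out), deontic closure gives O(archive_charter).
Premise 1, O(redact_specimen ⊃ ¬archive_charter), contraposes to O(archive_charter ⊃ ¬redact_specimen); with O(archive_charter) we get O(¬redact_specimen).
Applying K to premise 7 (O(¬redact_specimen ⊃ grant_access)) and O(¬redact_specimen) yields O(grant_access).
Premise 4, O(quarantine_badge ⊃ ¬grant_access), contraposes to O(grant_access ⊃ ¬quarantine_badge); with O(grant_access) we get O(¬quarantine_badge).
Premise 5, O(¬approve_report ⊃ quarantine_badge), contraposes to O(¬quarantine_badge ⊃ approve_report); with O(¬quarantine_badge) we get O(approve_report).
With premise 10, O(approve_report ⊃ ¬authorize_invoice), the K-axiom yields O(¬authorize_invoice).
Premises 3, 6, 11, 12 do not contribute to this derivation.
Hence ¬authorize_invoice is obligatory.

Obligatory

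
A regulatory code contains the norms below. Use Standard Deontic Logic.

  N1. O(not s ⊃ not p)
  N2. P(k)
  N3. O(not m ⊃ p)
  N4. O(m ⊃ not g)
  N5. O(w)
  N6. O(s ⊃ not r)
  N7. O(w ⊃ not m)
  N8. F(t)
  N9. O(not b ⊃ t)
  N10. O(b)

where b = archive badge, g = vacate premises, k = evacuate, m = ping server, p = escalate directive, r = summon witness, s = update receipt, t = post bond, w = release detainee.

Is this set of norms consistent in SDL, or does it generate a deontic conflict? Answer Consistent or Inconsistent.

Premise 9 is O(not b ⊃ t), but O(not b) is not derivable from the premises, so it does not yield O(t).
So O(t) is not derivable, and the apparent clash with O(not t) does not arise.
A world satisfying every obligation exists (e.g. b=true, g=false, k=false, m=false, p=true, r=false, s=true, t=false, w=true); no atom is both obligatory and forbidden, so the set is consistent.

Consistent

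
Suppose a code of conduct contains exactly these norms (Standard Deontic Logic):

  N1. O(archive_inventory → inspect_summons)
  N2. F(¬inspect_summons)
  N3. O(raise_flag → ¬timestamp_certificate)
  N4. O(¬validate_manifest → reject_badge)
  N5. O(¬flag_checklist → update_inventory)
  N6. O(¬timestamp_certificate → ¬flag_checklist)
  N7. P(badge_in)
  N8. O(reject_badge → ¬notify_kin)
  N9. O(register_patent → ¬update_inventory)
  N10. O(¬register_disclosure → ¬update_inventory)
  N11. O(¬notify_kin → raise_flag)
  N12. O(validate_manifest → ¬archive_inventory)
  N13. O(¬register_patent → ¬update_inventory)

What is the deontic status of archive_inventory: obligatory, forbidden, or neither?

By case analysis on register_patent: premise 9 gives O(register_patent → ¬update_inventory) and premise 13 gives O(¬register_patent → ¬update_inventory), so O(¬update_inventory) either way.
The contrapositive of premise 5 (O(¬flag_checklist → update_inventory)) is O(¬update_inventory → flag_checklist), and O(¬update_inventory) is already established, so O(flag_checklist).
Premise 6, O(¬timestamp_certificate → ¬flag_checklist), contraposes to O(flag_checklist → timestamp_certificate); with O(flag_checklist) we get O(timestamp_certificate).
Premise 3 is O(raise_flag → ¬timestamp_certificate); contrapositively O(timestamp_certificate → ¬raise_flag). Since O(timestamp_certificate) holds, K gives O(¬raise_flag).
Premise 11, O(¬notify_kin → raise_flag), contraposes to O(¬raise_flag → notify_kin); with O(¬raise_flag) we get O(notify_kin).
Premise 8 is O(reject_badge → ¬notify_kin); contrapositively O(notify_kin → ¬reject_badge). Since O(notify_kin) holds, K gives O(¬reject_badge).
Premise 4 is O(¬validate_manifest → reject_badge); contrapositively O(¬reject_badge → validate_manifest). Since O(¬reject_badge) holds, K gives O(validate_manifest).
Premise 12 is O(validate_manifest → ¬archive_inventory); since O(validate_manifest), deontic closure gives O(¬archive_inventory).
Premises 1, 2, 7, 10 do not contribute to this derivation.
Thus O(¬archive_inventory), which is F(archive_inventory): archive_inventory is forbidden.

Forbidden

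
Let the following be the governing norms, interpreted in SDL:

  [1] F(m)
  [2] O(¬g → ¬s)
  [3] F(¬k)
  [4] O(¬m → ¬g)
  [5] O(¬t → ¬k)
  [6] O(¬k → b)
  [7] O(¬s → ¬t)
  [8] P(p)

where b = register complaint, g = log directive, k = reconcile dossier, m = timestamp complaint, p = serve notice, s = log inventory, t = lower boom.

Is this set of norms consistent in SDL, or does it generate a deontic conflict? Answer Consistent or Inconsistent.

Inconsistent

F(¬k) at premise 3 means O(k).
The contrapositive of premise 5 (O(¬t → ¬k)) is O(k → t), and O(k) is already established, so O(t).
Premise 7, O(¬s → ¬t), contraposes to O(t → s); with O(t) we get O(s).
Premise 2, O(¬g → ¬s), contraposes to O(s → g); with O(s) we get O(g).
Premise 4 is O(¬m → ¬g); contrapositively O(g → m). Since O(g) holds, K gives O(m).
However, F(m) at premise 1 amounts to O(¬m).
We now have both O(m) and O(¬m) — m is simultaneously obligatory and forbidden, violating the D-axiom.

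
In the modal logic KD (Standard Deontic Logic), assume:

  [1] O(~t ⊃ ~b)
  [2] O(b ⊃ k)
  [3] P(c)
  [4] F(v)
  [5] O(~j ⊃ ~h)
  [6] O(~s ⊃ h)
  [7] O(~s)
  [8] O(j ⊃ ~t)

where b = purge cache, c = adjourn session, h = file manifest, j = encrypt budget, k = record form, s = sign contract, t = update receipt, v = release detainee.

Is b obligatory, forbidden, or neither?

Premise 7 states O(~s) outright.
From O(~s) and premise 6, O(~s ⊃ h), we obtain O(h).
The contrapositive of premise 5 (O(~j ⊃ ~h)) is O(h ⊃ j), and O(h) is already established, so O(j).
From O(j) and premise 8, O(j ⊃ ~t), we obtain O(~t).
Premise 1 is O(~t ⊃ ~b); since O(~t), deontic closure gives O(~b).
Premises 2, 3, 4 do not contribute to this derivation.
Thus O(~b), which is F(b): b is forbidden.

Forbidden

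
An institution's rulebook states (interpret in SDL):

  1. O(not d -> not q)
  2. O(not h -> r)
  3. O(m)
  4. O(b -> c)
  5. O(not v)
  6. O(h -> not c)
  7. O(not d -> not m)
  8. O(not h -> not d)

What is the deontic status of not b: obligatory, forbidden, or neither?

From premise 3 we have O(m).
Premise 7 is O(not d -> not m); contrapositively O(m -> d). Since O(m) holds, K gives O(d).
Premise 8, O(not h -> not d), contraposes to O(d -> h); with O(d) we get O(h).
Applying K to premise 6 (O(h -> not c)) and O(h) yields O(not c).
Premise 4, O(b -> c), contraposes to O(not c -> not b); with O(not c) we get O(not b).
Premises 1, 2, 5 do not contribute to this derivation.
Hence not b is obligatory.

Obligatory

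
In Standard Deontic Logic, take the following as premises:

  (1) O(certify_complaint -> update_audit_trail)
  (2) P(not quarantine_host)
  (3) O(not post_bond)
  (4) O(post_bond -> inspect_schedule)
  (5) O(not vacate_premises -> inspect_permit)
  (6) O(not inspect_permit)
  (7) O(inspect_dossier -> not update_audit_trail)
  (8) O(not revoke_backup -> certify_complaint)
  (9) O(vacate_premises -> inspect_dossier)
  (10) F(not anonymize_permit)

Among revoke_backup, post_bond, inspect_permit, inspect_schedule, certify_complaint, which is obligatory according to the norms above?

From premise 6 we have O(not inspect_permit).
Premise 5 is O(not vacate_premises -> inspect_permit); contrapositively O(not inspect_permit -> vacate_premises). Since O(not inspect_permit) holds, K gives O(vacate_premises).
Premise 9 is O(vacate_premises -> inspect_dossier); since O(vacate_premises), deontic closure gives O(inspect_dossier).
Premise 7 is O(inspect_dossier -> not update_audit_trail); since O(inspect_dossier), deontic closure gives O(not update_audit_trail).
Premise 1 is O(certify_complaint -> update_audit_trail); contrapositively O(not update_audit_trail -> not certify_complaint). Since O(not update_audit_trail) holds, K gives O(not certify_complaint).
Premise 8, O(not revoke_backup -> certify_complaint), contraposes to O(not certify_complaint -> revoke_backup); with O(not certify_complaint) we get O(revoke_backup).
So O(revoke_backup) holds — revoke_backup is obligatory. None of the other listed options is made obligatory by any chain of premises.

revoke_backup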